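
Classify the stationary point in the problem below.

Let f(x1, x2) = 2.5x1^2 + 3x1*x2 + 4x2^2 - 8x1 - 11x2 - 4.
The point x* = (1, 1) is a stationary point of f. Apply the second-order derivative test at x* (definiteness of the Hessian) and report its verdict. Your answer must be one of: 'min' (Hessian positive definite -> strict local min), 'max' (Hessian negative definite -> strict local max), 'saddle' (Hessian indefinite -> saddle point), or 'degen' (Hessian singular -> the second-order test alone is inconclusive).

Compute the Hessian H = grad^2 f:
  H = [[5, 3], [3, 8]]
Verify stationarity: grad f(x*) = H x* + g = (0, 0).
Eigenvalues of H: 3.1459, 9.8541.
Both eigenvalues > 0, so H is positive definite -> x* is a strict local min.

min


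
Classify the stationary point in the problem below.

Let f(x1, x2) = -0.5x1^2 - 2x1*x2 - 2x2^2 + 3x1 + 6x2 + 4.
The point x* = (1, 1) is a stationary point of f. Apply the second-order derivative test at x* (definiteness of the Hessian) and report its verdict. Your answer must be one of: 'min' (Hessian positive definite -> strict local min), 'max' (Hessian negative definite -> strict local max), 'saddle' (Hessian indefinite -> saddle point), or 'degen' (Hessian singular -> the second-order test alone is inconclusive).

Compute the Hessian H = grad^2 f:
  H = [[-1, -2], [-2, -4]]
Verify stationarity: grad f(x*) = H x* + g = (0, 0).
Eigenvalues of H: -5, 0.
H has a zero eigenvalue (singular; negative semidefinite but not definite), so H is neither positive definite, negative definite, nor indefinite. The second-order test alone is inconclusive -> degen.
(Indeed, f is constant along the null direction of H through x*, so x* is not a strict local extremum.)

degen


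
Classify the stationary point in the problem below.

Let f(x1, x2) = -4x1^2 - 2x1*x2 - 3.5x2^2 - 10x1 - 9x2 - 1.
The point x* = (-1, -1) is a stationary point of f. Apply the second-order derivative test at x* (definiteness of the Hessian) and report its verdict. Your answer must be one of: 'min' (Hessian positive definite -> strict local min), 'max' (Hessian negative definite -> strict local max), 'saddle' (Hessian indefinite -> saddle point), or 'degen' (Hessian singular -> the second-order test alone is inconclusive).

Compute the Hessian H = grad^2 f:
  H = [[-8, -2], [-2, -7]]
Verify stationarity: grad f(x*) = H x* + g = (0, 0).
Eigenvalues of H: -9.5616, -5.4384.
Both eigenvalues < 0, so H is negative definite -> x* is a strict local max.

max


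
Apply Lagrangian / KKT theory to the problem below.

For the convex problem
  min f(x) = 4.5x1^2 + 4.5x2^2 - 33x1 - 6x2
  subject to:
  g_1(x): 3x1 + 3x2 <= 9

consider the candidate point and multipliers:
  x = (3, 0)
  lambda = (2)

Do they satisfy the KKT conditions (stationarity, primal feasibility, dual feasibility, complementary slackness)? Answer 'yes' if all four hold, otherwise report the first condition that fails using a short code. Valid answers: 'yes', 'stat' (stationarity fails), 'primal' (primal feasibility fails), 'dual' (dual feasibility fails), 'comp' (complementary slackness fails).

Gradient of f: grad f(x) = Q x + c = (-6, -6)
Constraint values g_i(x) = a_i^T x - b_i:
  g_1((3, 0)) = 0
Stationarity residual: grad f(x) + sum_i lambda_i a_i = (0, 0)
  -> stationarity OK
Primal feasibility (all g_i <= 0): OK
Dual feasibility (all lambda_i >= 0): OK
Complementary slackness (lambda_i * g_i(x) = 0 for all i): OK

Verdict: yes, KKT holds.

yes


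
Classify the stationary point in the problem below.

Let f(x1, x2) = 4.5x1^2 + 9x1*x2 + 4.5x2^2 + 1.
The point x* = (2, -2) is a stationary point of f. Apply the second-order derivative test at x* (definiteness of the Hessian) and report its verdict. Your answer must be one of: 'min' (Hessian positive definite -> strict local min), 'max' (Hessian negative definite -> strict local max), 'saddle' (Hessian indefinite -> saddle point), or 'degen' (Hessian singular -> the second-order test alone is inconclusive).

Compute the Hessian H = grad^2 f:
  H = [[9, 9], [9, 9]]
Verify stationarity: grad f(x*) = H x* + g = (0, 0).
Eigenvalues of H: 0, 18.
H has a zero eigenvalue (singular; positive semidefinite but not definite), so H is neither positive definite, negative definite, nor indefinite. The second-order test alone is inconclusive -> degen.
(Indeed, f is constant along the null direction of H through x*, so x* is not a strict local extremum.)

degen


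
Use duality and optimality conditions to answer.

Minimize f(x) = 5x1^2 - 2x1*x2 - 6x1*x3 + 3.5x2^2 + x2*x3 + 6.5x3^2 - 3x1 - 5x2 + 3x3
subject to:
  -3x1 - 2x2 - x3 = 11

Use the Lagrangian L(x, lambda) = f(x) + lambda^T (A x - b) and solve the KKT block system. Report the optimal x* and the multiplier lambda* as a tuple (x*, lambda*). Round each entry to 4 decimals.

Form the Lagrangian:
  L(x, lambda) = (1/2) x^T Q x + c^T x + lambda^T (A x - b)
Stationarity (grad_x L = 0): Q x + c + A^T lambda = 0.
Primal feasibility: A x = b.

This gives the KKT block system:
  [ Q   A^T ] [ x     ]   [-c ]
  [ A    0  ] [ lambda ] = [ b ]

Solving the linear system:
  x*      = (-2.3707, -1.1362, -1.6155)
  lambda* = (-4.9138)
  f(x*)   = 30.9991

x* = (-2.3707, -1.1362, -1.6155), lambda* = (-4.9138)


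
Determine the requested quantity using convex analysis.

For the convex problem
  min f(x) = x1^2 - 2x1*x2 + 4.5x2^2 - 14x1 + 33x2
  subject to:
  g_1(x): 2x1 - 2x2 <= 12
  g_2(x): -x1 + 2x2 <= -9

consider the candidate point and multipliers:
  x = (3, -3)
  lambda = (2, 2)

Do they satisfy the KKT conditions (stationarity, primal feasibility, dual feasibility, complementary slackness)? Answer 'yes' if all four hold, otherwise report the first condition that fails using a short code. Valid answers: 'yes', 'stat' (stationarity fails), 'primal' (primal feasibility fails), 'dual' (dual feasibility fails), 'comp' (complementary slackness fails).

Gradient of f: grad f(x) = Q x + c = (-2, 0)
Constraint values g_i(x) = a_i^T x - b_i:
  g_1((3, -3)) = 0
  g_2((3, -3)) = 0
Stationarity residual: grad f(x) + sum_i lambda_i a_i = (0, 0)
  -> stationarity OK
Primal feasibility (all g_i <= 0): OK
Dual feasibility (all lambda_i >= 0): OK
Complementary slackness (lambda_i * g_i(x) = 0 for all i): OK

Verdict: yes, KKT holds.

yes


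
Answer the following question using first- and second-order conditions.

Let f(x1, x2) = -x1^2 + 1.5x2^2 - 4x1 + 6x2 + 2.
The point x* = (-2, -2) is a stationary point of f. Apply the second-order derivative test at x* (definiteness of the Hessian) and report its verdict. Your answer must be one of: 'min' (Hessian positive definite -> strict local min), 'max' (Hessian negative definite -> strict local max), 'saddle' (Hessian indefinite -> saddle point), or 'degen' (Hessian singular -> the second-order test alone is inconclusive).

Compute the Hessian H = grad^2 f:
  H = [[-2, 0], [0, 3]]
Verify stationarity: grad f(x*) = H x* + g = (0, 0).
Eigenvalues of H: -2, 3.
Eigenvalues have mixed signs, so H is indefinite -> x* is a saddle point.

saddle


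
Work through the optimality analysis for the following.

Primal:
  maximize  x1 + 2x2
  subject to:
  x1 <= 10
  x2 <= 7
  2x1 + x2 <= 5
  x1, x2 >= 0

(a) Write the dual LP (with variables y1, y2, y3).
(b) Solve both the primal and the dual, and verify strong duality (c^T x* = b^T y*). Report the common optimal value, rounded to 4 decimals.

The standard primal-dual pair for 'max c^T x s.t. A x <= b, x >= 0' is:
  Dual:  min b^T y  s.t.  A^T y >= c,  y >= 0.

So the dual LP is:
  minimize  10y1 + 7y2 + 5y3
  subject to:
    y1 + 2y3 >= 1
    y2 + y3 >= 2
    y1, y2, y3 >= 0

Solving the primal: x* = (0, 5).
  primal value c^T x* = 10.
Solving the dual: y* = (0, 0, 2).
  dual value b^T y* = 10.
Strong duality: c^T x* = b^T y*. Confirmed.

10


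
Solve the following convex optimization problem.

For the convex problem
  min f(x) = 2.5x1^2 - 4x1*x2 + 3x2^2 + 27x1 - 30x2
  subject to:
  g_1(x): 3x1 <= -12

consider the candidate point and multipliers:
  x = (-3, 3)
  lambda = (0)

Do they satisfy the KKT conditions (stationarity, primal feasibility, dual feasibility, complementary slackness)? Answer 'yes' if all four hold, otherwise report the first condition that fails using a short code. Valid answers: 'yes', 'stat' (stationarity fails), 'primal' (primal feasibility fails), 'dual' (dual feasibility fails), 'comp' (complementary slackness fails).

Gradient of f: grad f(x) = Q x + c = (0, 0)
Constraint values g_i(x) = a_i^T x - b_i:
  g_1((-3, 3)) = 3
Stationarity residual: grad f(x) + sum_i lambda_i a_i = (0, 0)
  -> stationarity OK
Primal feasibility (all g_i <= 0): FAILS
Dual feasibility (all lambda_i >= 0): OK
Complementary slackness (lambda_i * g_i(x) = 0 for all i): OK

Verdict: the first failing condition is primal_feasibility -> primal.

primal


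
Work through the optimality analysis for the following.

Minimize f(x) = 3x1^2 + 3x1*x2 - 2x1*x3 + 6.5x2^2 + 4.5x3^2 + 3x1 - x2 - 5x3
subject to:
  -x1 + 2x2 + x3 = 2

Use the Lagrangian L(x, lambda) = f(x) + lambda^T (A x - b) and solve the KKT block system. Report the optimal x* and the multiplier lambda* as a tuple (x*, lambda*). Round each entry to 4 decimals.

Form the Lagrangian:
  L(x, lambda) = (1/2) x^T Q x + c^T x + lambda^T (A x - b)
Stationarity (grad_x L = 0): Q x + c + A^T lambda = 0.
Primal feasibility: A x = b.

This gives the KKT block system:
  [ Q   A^T ] [ x     ]   [-c ]
  [ A    0  ] [ lambda ] = [ b ]

Solving the linear system:
  x*      = (-0.6962, 0.3947, 0.5144)
  lambda* = (-1.0215)
  f(x*)   = -1.506

x* = (-0.6962, 0.3947, 0.5144), lambda* = (-1.0215)


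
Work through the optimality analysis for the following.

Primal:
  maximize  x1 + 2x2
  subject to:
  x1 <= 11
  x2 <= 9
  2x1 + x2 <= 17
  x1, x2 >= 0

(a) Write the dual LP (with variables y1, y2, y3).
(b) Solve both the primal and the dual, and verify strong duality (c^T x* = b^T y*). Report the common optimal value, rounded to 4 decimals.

The standard primal-dual pair for 'max c^T x s.t. A x <= b, x >= 0' is:
  Dual:  min b^T y  s.t.  A^T y >= c,  y >= 0.

So the dual LP is:
  minimize  11y1 + 9y2 + 17y3
  subject to:
    y1 + 2y3 >= 1
    y2 + y3 >= 2
    y1, y2, y3 >= 0

Solving the primal: x* = (4, 9).
  primal value c^T x* = 22.
Solving the dual: y* = (0, 1.5, 0.5).
  dual value b^T y* = 22.
Strong duality: c^T x* = b^T y*. Confirmed.

22


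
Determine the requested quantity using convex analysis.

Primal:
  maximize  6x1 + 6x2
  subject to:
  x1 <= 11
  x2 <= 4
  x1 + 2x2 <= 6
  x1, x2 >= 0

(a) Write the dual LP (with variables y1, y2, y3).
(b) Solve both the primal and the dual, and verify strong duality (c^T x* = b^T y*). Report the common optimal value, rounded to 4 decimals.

The standard primal-dual pair for 'max c^T x s.t. A x <= b, x >= 0' is:
  Dual:  min b^T y  s.t.  A^T y >= c,  y >= 0.

So the dual LP is:
  minimize  11y1 + 4y2 + 6y3
  subject to:
    y1 + y3 >= 6
    y2 + 2y3 >= 6
    y1, y2, y3 >= 0

Solving the primal: x* = (6, 0).
  primal value c^T x* = 36.
Solving the dual: y* = (0, 0, 6).
  dual value b^T y* = 36.
Strong duality: c^T x* = b^T y*. Confirmed.

36


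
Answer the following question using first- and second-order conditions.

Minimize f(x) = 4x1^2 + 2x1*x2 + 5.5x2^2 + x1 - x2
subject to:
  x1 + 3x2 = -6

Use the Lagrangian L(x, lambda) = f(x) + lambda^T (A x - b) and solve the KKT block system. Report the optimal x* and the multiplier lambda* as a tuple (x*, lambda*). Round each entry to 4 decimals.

Form the Lagrangian:
  L(x, lambda) = (1/2) x^T Q x + c^T x + lambda^T (A x - b)
Stationarity (grad_x L = 0): Q x + c + A^T lambda = 0.
Primal feasibility: A x = b.

This gives the KKT block system:
  [ Q   A^T ] [ x     ]   [-c ]
  [ A    0  ] [ lambda ] = [ b ]

Solving the linear system:
  x*      = (-0.5915, -1.8028)
  lambda* = (7.338)
  f(x*)   = 22.6197

x* = (-0.5915, -1.8028), lambda* = (7.338)


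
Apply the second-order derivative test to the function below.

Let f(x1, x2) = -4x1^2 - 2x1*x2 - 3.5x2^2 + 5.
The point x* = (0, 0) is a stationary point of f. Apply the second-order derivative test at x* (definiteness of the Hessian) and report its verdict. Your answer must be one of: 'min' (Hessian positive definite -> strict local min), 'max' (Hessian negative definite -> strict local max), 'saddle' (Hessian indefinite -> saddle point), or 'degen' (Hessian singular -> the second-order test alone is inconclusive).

Compute the Hessian H = grad^2 f:
  H = [[-8, -2], [-2, -7]]
Verify stationarity: grad f(x*) = H x* + g = (0, 0).
Eigenvalues of H: -9.5616, -5.4384.
Both eigenvalues < 0, so H is negative definite -> x* is a strict local max.

max


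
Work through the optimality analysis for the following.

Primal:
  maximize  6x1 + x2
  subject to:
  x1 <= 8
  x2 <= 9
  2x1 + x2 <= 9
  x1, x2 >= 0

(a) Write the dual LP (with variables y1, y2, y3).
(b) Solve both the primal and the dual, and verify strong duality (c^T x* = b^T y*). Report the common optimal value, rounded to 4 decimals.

The standard primal-dual pair for 'max c^T x s.t. A x <= b, x >= 0' is:
  Dual:  min b^T y  s.t.  A^T y >= c,  y >= 0.

So the dual LP is:
  minimize  8y1 + 9y2 + 9y3
  subject to:
    y1 + 2y3 >= 6
    y2 + y3 >= 1
    y1, y2, y3 >= 0

Solving the primal: x* = (4.5, 0).
  primal value c^T x* = 27.
Solving the dual: y* = (0, 0, 3).
  dual value b^T y* = 27.
Strong duality: c^T x* = b^T y*. Confirmed.

27


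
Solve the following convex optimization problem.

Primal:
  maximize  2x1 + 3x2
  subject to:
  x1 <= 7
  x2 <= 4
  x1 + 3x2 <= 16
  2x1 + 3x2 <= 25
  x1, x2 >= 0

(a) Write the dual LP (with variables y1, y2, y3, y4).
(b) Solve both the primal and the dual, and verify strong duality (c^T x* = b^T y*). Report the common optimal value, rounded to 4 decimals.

The standard primal-dual pair for 'max c^T x s.t. A x <= b, x >= 0' is:
  Dual:  min b^T y  s.t.  A^T y >= c,  y >= 0.

So the dual LP is:
  minimize  7y1 + 4y2 + 16y3 + 25y4
  subject to:
    y1 + y3 + 2y4 >= 2
    y2 + 3y3 + 3y4 >= 3
    y1, y2, y3, y4 >= 0

Solving the primal: x* = (7, 3).
  primal value c^T x* = 23.
Solving the dual: y* = (1, 0, 1, 0).
  dual value b^T y* = 23.
Strong duality: c^T x* = b^T y*. Confirmed.

23


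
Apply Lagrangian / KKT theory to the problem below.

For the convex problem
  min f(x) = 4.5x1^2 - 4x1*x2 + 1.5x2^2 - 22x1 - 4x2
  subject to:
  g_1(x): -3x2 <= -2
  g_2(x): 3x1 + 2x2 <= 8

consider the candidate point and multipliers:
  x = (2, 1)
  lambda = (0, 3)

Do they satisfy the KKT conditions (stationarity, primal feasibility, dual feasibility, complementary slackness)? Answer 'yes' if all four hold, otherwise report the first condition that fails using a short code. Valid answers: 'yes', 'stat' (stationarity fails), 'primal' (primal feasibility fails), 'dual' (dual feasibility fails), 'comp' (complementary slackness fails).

Gradient of f: grad f(x) = Q x + c = (-8, -9)
Constraint values g_i(x) = a_i^T x - b_i:
  g_1((2, 1)) = -1
  g_2((2, 1)) = 0
Stationarity residual: grad f(x) + sum_i lambda_i a_i = (1, -3)
  -> stationarity FAILS
Primal feasibility (all g_i <= 0): OK
Dual feasibility (all lambda_i >= 0): OK
Complementary slackness (lambda_i * g_i(x) = 0 for all i): OK

Verdict: the first failing condition is stationarity -> stat.

stat


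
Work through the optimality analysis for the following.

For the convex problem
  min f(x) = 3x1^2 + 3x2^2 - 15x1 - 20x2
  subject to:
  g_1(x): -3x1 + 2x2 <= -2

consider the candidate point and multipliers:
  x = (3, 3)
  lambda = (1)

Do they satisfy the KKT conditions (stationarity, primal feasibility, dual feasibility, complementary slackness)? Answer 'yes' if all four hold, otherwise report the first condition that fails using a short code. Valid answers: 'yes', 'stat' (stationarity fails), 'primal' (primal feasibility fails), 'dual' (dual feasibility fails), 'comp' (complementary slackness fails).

Gradient of f: grad f(x) = Q x + c = (3, -2)
Constraint values g_i(x) = a_i^T x - b_i:
  g_1((3, 3)) = -1
Stationarity residual: grad f(x) + sum_i lambda_i a_i = (0, 0)
  -> stationarity OK
Primal feasibility (all g_i <= 0): OK
Dual feasibility (all lambda_i >= 0): OK
Complementary slackness (lambda_i * g_i(x) = 0 for all i): FAILS

Verdict: the first failing condition is complementary_slackness -> comp.

comp


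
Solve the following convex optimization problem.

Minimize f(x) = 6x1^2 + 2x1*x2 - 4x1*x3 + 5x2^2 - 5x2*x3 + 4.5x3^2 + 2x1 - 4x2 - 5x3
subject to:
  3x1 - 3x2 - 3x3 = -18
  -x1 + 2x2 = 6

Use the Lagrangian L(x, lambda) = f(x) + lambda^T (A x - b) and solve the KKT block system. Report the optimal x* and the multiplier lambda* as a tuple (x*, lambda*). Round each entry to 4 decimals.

Form the Lagrangian:
  L(x, lambda) = (1/2) x^T Q x + c^T x + lambda^T (A x - b)
Stationarity (grad_x L = 0): Q x + c + A^T lambda = 0.
Primal feasibility: A x = b.

This gives the KKT block system:
  [ Q   A^T ] [ x     ]   [-c ]
  [ A    0  ] [ lambda ] = [ b ]

Solving the linear system:
  x*      = (-0.4082, 2.7959, 2.7959)
  lambda* = (2.6054, -0.6735)
  f(x*)   = 12.4796

x* = (-0.4082, 2.7959, 2.7959), lambda* = (2.6054, -0.6735)


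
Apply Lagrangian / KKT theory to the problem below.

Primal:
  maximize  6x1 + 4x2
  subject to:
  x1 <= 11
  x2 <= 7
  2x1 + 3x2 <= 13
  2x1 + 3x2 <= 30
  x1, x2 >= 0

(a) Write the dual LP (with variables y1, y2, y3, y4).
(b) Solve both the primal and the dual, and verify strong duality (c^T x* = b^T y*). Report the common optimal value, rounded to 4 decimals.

The standard primal-dual pair for 'max c^T x s.t. A x <= b, x >= 0' is:
  Dual:  min b^T y  s.t.  A^T y >= c,  y >= 0.

So the dual LP is:
  minimize  11y1 + 7y2 + 13y3 + 30y4
  subject to:
    y1 + 2y3 + 2y4 >= 6
    y2 + 3y3 + 3y4 >= 4
    y1, y2, y3, y4 >= 0

Solving the primal: x* = (6.5, 0).
  primal value c^T x* = 39.
Solving the dual: y* = (0, 0, 3, 0).
  dual value b^T y* = 39.
Strong duality: c^T x* = b^T y*. Confirmed.

39


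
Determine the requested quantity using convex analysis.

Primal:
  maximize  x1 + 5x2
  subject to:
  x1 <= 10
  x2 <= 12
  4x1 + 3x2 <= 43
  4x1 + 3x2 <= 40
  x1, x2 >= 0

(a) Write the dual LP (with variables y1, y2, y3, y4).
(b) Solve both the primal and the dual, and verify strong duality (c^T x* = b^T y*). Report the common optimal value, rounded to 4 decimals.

The standard primal-dual pair for 'max c^T x s.t. A x <= b, x >= 0' is:
  Dual:  min b^T y  s.t.  A^T y >= c,  y >= 0.

So the dual LP is:
  minimize  10y1 + 12y2 + 43y3 + 40y4
  subject to:
    y1 + 4y3 + 4y4 >= 1
    y2 + 3y3 + 3y4 >= 5
    y1, y2, y3, y4 >= 0

Solving the primal: x* = (1, 12).
  primal value c^T x* = 61.
Solving the dual: y* = (0, 4.25, 0, 0.25).
  dual value b^T y* = 61.
Strong duality: c^T x* = b^T y*. Confirmed.

61


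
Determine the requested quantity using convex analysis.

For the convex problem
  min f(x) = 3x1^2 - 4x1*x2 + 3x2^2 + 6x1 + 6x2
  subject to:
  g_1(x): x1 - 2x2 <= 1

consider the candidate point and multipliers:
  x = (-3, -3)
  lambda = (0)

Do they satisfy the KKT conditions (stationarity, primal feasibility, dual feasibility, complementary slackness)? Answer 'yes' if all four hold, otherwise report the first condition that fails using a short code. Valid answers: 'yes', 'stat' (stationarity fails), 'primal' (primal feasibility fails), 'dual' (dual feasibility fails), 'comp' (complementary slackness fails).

Gradient of f: grad f(x) = Q x + c = (0, 0)
Constraint values g_i(x) = a_i^T x - b_i:
  g_1((-3, -3)) = 2
Stationarity residual: grad f(x) + sum_i lambda_i a_i = (0, 0)
  -> stationarity OK
Primal feasibility (all g_i <= 0): FAILS
Dual feasibility (all lambda_i >= 0): OK
Complementary slackness (lambda_i * g_i(x) = 0 for all i): OK

Verdict: the first failing condition is primal_feasibility -> primal.

primal


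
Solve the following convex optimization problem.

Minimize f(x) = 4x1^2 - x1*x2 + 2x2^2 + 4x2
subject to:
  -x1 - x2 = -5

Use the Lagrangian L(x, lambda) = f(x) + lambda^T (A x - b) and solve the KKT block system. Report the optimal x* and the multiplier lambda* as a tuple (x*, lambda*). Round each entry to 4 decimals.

Form the Lagrangian:
  L(x, lambda) = (1/2) x^T Q x + c^T x + lambda^T (A x - b)
Stationarity (grad_x L = 0): Q x + c + A^T lambda = 0.
Primal feasibility: A x = b.

This gives the KKT block system:
  [ Q   A^T ] [ x     ]   [-c ]
  [ A    0  ] [ lambda ] = [ b ]

Solving the linear system:
  x*      = (2.0714, 2.9286)
  lambda* = (13.6429)
  f(x*)   = 39.9643

x* = (2.0714, 2.9286), lambda* = (13.6429)


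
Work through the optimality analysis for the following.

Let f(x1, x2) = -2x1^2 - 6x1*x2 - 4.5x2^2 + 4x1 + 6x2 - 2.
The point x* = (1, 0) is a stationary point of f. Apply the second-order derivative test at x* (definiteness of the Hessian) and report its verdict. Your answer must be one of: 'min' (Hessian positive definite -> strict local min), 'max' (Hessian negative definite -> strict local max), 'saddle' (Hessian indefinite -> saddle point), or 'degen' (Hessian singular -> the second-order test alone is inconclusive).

Compute the Hessian H = grad^2 f:
  H = [[-4, -6], [-6, -9]]
Verify stationarity: grad f(x*) = H x* + g = (0, 0).
Eigenvalues of H: -13, 0.
H has a zero eigenvalue (singular; negative semidefinite but not definite), so H is neither positive definite, negative definite, nor indefinite. The second-order test alone is inconclusive -> degen.
(Indeed, f is constant along the null direction of H through x*, so x* is not a strict local extremum.)

degen


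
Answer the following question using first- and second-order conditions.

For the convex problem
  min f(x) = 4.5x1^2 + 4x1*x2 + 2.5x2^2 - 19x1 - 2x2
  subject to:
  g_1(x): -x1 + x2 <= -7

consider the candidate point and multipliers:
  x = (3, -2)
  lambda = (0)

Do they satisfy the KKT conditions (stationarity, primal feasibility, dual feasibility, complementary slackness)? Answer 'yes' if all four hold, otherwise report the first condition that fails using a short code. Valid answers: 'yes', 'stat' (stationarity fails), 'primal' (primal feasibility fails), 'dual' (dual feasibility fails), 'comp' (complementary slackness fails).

Gradient of f: grad f(x) = Q x + c = (0, 0)
Constraint values g_i(x) = a_i^T x - b_i:
  g_1((3, -2)) = 2
Stationarity residual: grad f(x) + sum_i lambda_i a_i = (0, 0)
  -> stationarity OK
Primal feasibility (all g_i <= 0): FAILS
Dual feasibility (all lambda_i >= 0): OK
Complementary slackness (lambda_i * g_i(x) = 0 for all i): OK

Verdict: the first failing condition is primal_feasibility -> primal.

primal


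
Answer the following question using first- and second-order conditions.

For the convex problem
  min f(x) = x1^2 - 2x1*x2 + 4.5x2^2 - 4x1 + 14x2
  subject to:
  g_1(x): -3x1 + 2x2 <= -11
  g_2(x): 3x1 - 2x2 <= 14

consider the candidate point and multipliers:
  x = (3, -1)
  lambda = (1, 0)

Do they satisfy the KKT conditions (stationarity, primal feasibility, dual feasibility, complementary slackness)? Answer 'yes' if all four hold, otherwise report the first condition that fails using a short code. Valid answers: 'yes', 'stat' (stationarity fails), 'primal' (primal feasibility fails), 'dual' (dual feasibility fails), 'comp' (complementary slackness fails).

Gradient of f: grad f(x) = Q x + c = (4, -1)
Constraint values g_i(x) = a_i^T x - b_i:
  g_1((3, -1)) = 0
  g_2((3, -1)) = -3
Stationarity residual: grad f(x) + sum_i lambda_i a_i = (1, 1)
  -> stationarity FAILS
Primal feasibility (all g_i <= 0): OK
Dual feasibility (all lambda_i >= 0): OK
Complementary slackness (lambda_i * g_i(x) = 0 for all i): OK

Verdict: the first failing condition is stationarity -> stat.

stat


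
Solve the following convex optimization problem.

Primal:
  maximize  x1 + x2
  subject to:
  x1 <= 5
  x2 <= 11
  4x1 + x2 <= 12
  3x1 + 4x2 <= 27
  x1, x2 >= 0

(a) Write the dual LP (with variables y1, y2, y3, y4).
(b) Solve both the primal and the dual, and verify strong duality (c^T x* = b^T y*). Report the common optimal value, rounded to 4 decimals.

The standard primal-dual pair for 'max c^T x s.t. A x <= b, x >= 0' is:
  Dual:  min b^T y  s.t.  A^T y >= c,  y >= 0.

So the dual LP is:
  minimize  5y1 + 11y2 + 12y3 + 27y4
  subject to:
    y1 + 4y3 + 3y4 >= 1
    y2 + y3 + 4y4 >= 1
    y1, y2, y3, y4 >= 0

Solving the primal: x* = (1.6154, 5.5385).
  primal value c^T x* = 7.1538.
Solving the dual: y* = (0, 0, 0.0769, 0.2308).
  dual value b^T y* = 7.1538.
Strong duality: c^T x* = b^T y*. Confirmed.

7.1538


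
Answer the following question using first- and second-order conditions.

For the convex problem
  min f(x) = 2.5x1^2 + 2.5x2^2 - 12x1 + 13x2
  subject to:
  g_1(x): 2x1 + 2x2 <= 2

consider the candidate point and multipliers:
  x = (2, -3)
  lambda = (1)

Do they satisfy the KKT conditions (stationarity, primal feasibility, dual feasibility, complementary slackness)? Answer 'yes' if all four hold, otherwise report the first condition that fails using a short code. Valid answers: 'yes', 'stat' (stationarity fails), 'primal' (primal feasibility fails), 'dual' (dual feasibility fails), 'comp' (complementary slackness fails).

Gradient of f: grad f(x) = Q x + c = (-2, -2)
Constraint values g_i(x) = a_i^T x - b_i:
  g_1((2, -3)) = -4
Stationarity residual: grad f(x) + sum_i lambda_i a_i = (0, 0)
  -> stationarity OK
Primal feasibility (all g_i <= 0): OK
Dual feasibility (all lambda_i >= 0): OK
Complementary slackness (lambda_i * g_i(x) = 0 for all i): FAILS

Verdict: the first failing condition is complementary_slackness -> comp.

comp


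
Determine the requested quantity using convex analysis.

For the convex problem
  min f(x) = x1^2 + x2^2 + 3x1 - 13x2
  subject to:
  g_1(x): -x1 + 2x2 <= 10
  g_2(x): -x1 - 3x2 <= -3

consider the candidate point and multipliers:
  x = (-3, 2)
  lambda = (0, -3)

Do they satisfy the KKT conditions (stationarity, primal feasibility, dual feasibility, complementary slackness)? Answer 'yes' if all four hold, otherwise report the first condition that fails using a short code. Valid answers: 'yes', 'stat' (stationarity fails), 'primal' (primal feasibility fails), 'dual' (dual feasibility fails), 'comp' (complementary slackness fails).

Gradient of f: grad f(x) = Q x + c = (-3, -9)
Constraint values g_i(x) = a_i^T x - b_i:
  g_1((-3, 2)) = -3
  g_2((-3, 2)) = 0
Stationarity residual: grad f(x) + sum_i lambda_i a_i = (0, 0)
  -> stationarity OK
Primal feasibility (all g_i <= 0): OK
Dual feasibility (all lambda_i >= 0): FAILS
Complementary slackness (lambda_i * g_i(x) = 0 for all i): OK

Verdict: the first failing condition is dual_feasibility -> dual.

dual


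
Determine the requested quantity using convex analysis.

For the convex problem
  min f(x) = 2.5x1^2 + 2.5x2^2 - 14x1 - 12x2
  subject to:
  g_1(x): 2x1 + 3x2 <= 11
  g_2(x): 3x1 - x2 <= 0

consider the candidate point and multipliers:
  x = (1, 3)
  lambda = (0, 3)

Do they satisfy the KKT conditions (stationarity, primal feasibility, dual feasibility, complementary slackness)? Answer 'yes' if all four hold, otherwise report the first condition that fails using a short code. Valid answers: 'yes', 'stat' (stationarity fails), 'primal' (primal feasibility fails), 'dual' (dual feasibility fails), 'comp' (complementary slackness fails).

Gradient of f: grad f(x) = Q x + c = (-9, 3)
Constraint values g_i(x) = a_i^T x - b_i:
  g_1((1, 3)) = 0
  g_2((1, 3)) = 0
Stationarity residual: grad f(x) + sum_i lambda_i a_i = (0, 0)
  -> stationarity OK
Primal feasibility (all g_i <= 0): OK
Dual feasibility (all lambda_i >= 0): OK
Complementary slackness (lambda_i * g_i(x) = 0 for all i): OK

Verdict: yes, KKT holds.

yes


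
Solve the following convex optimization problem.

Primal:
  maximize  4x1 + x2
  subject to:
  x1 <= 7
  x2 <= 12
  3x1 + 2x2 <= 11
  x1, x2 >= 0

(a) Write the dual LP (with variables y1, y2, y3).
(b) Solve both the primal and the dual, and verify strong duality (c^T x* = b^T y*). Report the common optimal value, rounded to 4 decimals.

The standard primal-dual pair for 'max c^T x s.t. A x <= b, x >= 0' is:
  Dual:  min b^T y  s.t.  A^T y >= c,  y >= 0.

So the dual LP is:
  minimize  7y1 + 12y2 + 11y3
  subject to:
    y1 + 3y3 >= 4
    y2 + 2y3 >= 1
    y1, y2, y3 >= 0

Solving the primal: x* = (3.6667, 0).
  primal value c^T x* = 14.6667.
Solving the dual: y* = (0, 0, 1.3333).
  dual value b^T y* = 14.6667.
Strong duality: c^T x* = b^T y*. Confirmed.

14.6667


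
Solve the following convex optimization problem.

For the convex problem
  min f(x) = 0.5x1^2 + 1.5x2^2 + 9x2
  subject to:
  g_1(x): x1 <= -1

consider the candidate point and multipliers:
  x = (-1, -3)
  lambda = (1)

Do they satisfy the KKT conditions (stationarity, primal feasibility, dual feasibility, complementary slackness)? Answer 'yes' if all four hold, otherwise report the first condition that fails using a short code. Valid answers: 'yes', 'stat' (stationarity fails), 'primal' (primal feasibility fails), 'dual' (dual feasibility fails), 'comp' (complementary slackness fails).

Gradient of f: grad f(x) = Q x + c = (-1, 0)
Constraint values g_i(x) = a_i^T x - b_i:
  g_1((-1, -3)) = 0
Stationarity residual: grad f(x) + sum_i lambda_i a_i = (0, 0)
  -> stationarity OK
Primal feasibility (all g_i <= 0): OK
Dual feasibility (all lambda_i >= 0): OK
Complementary slackness (lambda_i * g_i(x) = 0 for all i): OK

Verdict: yes, KKT holds.

yes


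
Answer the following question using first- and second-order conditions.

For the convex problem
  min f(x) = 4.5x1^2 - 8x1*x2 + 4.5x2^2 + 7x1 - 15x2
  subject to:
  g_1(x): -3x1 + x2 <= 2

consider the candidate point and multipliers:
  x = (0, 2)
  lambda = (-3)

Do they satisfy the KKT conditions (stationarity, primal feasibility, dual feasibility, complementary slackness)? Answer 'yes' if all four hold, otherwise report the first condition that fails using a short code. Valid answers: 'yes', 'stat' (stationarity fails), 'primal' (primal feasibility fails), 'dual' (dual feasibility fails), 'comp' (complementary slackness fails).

Gradient of f: grad f(x) = Q x + c = (-9, 3)
Constraint values g_i(x) = a_i^T x - b_i:
  g_1((0, 2)) = 0
Stationarity residual: grad f(x) + sum_i lambda_i a_i = (0, 0)
  -> stationarity OK
Primal feasibility (all g_i <= 0): OK
Dual feasibility (all lambda_i >= 0): FAILS
Complementary slackness (lambda_i * g_i(x) = 0 for all i): OK

Verdict: the first failing condition is dual_feasibility -> dual.

dual


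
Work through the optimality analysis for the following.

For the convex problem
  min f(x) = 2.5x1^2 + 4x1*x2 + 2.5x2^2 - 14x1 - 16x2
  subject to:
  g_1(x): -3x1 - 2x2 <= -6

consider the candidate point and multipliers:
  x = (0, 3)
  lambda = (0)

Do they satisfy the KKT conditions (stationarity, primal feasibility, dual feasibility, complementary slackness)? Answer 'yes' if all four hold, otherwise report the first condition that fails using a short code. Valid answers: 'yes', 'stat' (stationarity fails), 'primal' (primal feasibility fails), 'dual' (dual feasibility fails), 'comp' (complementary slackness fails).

Gradient of f: grad f(x) = Q x + c = (-2, -1)
Constraint values g_i(x) = a_i^T x - b_i:
  g_1((0, 3)) = 0
Stationarity residual: grad f(x) + sum_i lambda_i a_i = (-2, -1)
  -> stationarity FAILS
Primal feasibility (all g_i <= 0): OK
Dual feasibility (all lambda_i >= 0): OK
Complementary slackness (lambda_i * g_i(x) = 0 for all i): OK

Verdict: the first failing condition is stationarity -> stat.

stat


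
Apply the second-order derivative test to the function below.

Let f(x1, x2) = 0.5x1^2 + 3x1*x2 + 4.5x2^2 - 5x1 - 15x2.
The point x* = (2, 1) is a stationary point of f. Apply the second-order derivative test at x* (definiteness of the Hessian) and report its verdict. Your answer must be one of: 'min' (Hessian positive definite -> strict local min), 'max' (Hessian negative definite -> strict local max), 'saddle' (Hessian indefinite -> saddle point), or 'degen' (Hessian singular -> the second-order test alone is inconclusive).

Compute the Hessian H = grad^2 f:
  H = [[1, 3], [3, 9]]
Verify stationarity: grad f(x*) = H x* + g = (0, 0).
Eigenvalues of H: 0, 10.
H has a zero eigenvalue (singular; positive semidefinite but not definite), so H is neither positive definite, negative definite, nor indefinite. The second-order test alone is inconclusive -> degen.
(Indeed, f is constant along the null direction of H through x*, so x* is not a strict local extremum.)

degen


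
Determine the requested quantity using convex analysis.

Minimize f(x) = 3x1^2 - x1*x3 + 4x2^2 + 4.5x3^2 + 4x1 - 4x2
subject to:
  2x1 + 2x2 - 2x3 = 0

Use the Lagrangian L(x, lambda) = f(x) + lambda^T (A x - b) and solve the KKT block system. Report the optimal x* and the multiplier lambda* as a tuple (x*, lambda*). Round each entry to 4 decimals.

Form the Lagrangian:
  L(x, lambda) = (1/2) x^T Q x + c^T x + lambda^T (A x - b)
Stationarity (grad_x L = 0): Q x + c + A^T lambda = 0.
Primal feasibility: A x = b.

This gives the KKT block system:
  [ Q   A^T ] [ x     ]   [-c ]
  [ A    0  ] [ lambda ] = [ b ]

Solving the linear system:
  x*      = (-0.6369, 0.535, -0.1019)
  lambda* = (-0.1401)
  f(x*)   = -2.3439

x* = (-0.6369, 0.535, -0.1019), lambda* = (-0.1401)


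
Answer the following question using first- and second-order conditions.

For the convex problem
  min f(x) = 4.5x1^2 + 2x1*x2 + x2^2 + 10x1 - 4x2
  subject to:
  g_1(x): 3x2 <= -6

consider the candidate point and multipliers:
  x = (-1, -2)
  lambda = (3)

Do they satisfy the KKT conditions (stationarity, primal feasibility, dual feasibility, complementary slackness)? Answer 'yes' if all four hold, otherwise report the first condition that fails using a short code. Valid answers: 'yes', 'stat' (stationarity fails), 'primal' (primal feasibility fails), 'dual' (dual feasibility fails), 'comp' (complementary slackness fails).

Gradient of f: grad f(x) = Q x + c = (-3, -10)
Constraint values g_i(x) = a_i^T x - b_i:
  g_1((-1, -2)) = 0
Stationarity residual: grad f(x) + sum_i lambda_i a_i = (-3, -1)
  -> stationarity FAILS
Primal feasibility (all g_i <= 0): OK
Dual feasibility (all lambda_i >= 0): OK
Complementary slackness (lambda_i * g_i(x) = 0 for all i): OK

Verdict: the first failing condition is stationarity -> stat.

stat


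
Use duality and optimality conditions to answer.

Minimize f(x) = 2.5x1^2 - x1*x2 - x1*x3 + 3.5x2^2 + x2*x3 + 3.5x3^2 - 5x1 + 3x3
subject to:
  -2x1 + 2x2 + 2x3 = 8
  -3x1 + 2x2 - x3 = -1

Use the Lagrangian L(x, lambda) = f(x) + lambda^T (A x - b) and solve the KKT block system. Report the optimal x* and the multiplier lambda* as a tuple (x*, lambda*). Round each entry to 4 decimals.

Form the Lagrangian:
  L(x, lambda) = (1/2) x^T Q x + c^T x + lambda^T (A x - b)
Stationarity (grad_x L = 0): Q x + c + A^T lambda = 0.
Primal feasibility: A x = b.

This gives the KKT block system:
  [ Q   A^T ] [ x     ]   [-c ]
  [ A    0  ] [ lambda ] = [ b ]

Solving the linear system:
  x*      = (0.2609, 1.3478, 2.913)
  lambda* = (-10.1739, 4.1304)
  f(x*)   = 46.4783

x* = (0.2609, 1.3478, 2.913), lambda* = (-10.1739, 4.1304)


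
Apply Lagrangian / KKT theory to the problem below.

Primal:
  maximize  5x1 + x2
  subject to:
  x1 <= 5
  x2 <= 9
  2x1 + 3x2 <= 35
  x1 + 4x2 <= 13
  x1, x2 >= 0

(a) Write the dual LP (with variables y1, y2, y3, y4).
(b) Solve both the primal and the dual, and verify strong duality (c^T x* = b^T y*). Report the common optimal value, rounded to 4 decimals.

The standard primal-dual pair for 'max c^T x s.t. A x <= b, x >= 0' is:
  Dual:  min b^T y  s.t.  A^T y >= c,  y >= 0.

So the dual LP is:
  minimize  5y1 + 9y2 + 35y3 + 13y4
  subject to:
    y1 + 2y3 + y4 >= 5
    y2 + 3y3 + 4y4 >= 1
    y1, y2, y3, y4 >= 0

Solving the primal: x* = (5, 2).
  primal value c^T x* = 27.
Solving the dual: y* = (4.75, 0, 0, 0.25).
  dual value b^T y* = 27.
Strong duality: c^T x* = b^T y*. Confirmed.

27


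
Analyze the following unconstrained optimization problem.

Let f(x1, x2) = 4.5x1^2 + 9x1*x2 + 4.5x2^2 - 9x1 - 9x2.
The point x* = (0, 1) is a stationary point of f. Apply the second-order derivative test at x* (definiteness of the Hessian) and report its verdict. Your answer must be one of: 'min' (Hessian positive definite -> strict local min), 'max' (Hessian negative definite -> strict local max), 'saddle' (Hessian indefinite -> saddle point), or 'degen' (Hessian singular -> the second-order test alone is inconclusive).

Compute the Hessian H = grad^2 f:
  H = [[9, 9], [9, 9]]
Verify stationarity: grad f(x*) = H x* + g = (0, 0).
Eigenvalues of H: 0, 18.
H has a zero eigenvalue (singular; positive semidefinite but not definite), so H is neither positive definite, negative definite, nor indefinite. The second-order test alone is inconclusive -> degen.
(Indeed, f is constant along the null direction of H through x*, so x* is not a strict local extremum.)

degen


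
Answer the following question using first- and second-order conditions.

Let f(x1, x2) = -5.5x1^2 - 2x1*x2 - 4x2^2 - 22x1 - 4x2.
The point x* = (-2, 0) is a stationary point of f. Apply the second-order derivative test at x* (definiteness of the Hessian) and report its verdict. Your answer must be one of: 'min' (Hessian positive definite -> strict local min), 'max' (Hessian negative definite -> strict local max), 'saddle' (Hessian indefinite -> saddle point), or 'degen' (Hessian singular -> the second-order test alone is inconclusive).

Compute the Hessian H = grad^2 f:
  H = [[-11, -2], [-2, -8]]
Verify stationarity: grad f(x*) = H x* + g = (0, 0).
Eigenvalues of H: -12, -7.
Both eigenvalues < 0, so H is negative definite -> x* is a strict local max.

max


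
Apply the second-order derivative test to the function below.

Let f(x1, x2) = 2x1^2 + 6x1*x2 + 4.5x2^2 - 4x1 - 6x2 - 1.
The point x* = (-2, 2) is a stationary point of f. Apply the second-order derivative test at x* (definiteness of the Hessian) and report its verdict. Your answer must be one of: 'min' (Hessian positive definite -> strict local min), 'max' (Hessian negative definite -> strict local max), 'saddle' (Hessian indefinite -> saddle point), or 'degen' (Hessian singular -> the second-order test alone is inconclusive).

Compute the Hessian H = grad^2 f:
  H = [[4, 6], [6, 9]]
Verify stationarity: grad f(x*) = H x* + g = (0, 0).
Eigenvalues of H: 0, 13.
H has a zero eigenvalue (singular; positive semidefinite but not definite), so H is neither positive definite, negative definite, nor indefinite. The second-order test alone is inconclusive -> degen.
(Indeed, f is constant along the null direction of H through x*, so x* is not a strict local extremum.)

degen


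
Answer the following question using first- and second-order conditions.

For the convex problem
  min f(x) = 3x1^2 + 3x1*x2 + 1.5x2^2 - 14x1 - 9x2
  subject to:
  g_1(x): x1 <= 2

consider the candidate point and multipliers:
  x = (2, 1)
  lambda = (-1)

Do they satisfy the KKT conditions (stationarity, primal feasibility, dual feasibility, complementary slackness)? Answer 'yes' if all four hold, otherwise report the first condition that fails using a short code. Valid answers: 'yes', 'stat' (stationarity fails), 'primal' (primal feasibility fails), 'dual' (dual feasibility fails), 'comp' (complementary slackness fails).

Gradient of f: grad f(x) = Q x + c = (1, 0)
Constraint values g_i(x) = a_i^T x - b_i:
  g_1((2, 1)) = 0
Stationarity residual: grad f(x) + sum_i lambda_i a_i = (0, 0)
  -> stationarity OK
Primal feasibility (all g_i <= 0): OK
Dual feasibility (all lambda_i >= 0): FAILS
Complementary slackness (lambda_i * g_i(x) = 0 for all i): OK

Verdict: the first failing condition is dual_feasibility -> dual.

dual


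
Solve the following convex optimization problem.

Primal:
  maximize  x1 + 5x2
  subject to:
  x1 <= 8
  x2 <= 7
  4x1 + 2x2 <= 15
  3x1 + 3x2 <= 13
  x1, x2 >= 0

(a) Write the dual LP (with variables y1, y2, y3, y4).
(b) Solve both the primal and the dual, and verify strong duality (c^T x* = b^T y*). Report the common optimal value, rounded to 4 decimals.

The standard primal-dual pair for 'max c^T x s.t. A x <= b, x >= 0' is:
  Dual:  min b^T y  s.t.  A^T y >= c,  y >= 0.

So the dual LP is:
  minimize  8y1 + 7y2 + 15y3 + 13y4
  subject to:
    y1 + 4y3 + 3y4 >= 1
    y2 + 2y3 + 3y4 >= 5
    y1, y2, y3, y4 >= 0

Solving the primal: x* = (0, 4.3333).
  primal value c^T x* = 21.6667.
Solving the dual: y* = (0, 0, 0, 1.6667).
  dual value b^T y* = 21.6667.
Strong duality: c^T x* = b^T y*. Confirmed.

21.6667
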